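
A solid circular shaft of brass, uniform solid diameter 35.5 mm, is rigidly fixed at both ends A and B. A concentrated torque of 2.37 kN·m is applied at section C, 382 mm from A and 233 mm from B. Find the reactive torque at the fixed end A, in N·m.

With uniform GJ and both ends fixed, compatibility θ_AC = θ_CB gives T_A·a = T_B·b, together with T_A + T_B = T₀.
T_A = T₀·b/(a+b) = 2370·233/615.0 = 897.9 N·m; T_B = 1472 N·m.

898 N·m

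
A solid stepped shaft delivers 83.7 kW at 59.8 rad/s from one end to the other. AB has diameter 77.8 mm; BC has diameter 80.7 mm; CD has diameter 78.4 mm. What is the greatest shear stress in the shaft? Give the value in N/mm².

15.1 N/mm²

ω = 59.8 rad/s, so T = P/ω = 83.7×10³ / 59.80 = 1400 N·m.
Under the same torque, τ_max = 16T/(πd³) is largest where d is smallest — segment AB (d = 77.8 mm).
τ_max = 16·1400/(π·(0.0778)³) = 1.514×10^7 Pa.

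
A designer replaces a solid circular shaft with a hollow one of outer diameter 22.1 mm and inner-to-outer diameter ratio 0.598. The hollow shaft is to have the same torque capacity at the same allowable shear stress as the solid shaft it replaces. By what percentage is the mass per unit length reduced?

29.6 %

Equal τ_max and T ⇒ the solid shaft needs d_s³ = d_o³(1−k⁴), so d_s = 22.1·(1−0.598⁴)^(1/3) = 21.11 mm.
Area ratio A_h/A_s = d_o²(1−k²)/d_s² = (1−k²)/(1−k⁴)^(2/3) = 0.7038.
Mass saving = 1 − 0.7038 = 29.6 %.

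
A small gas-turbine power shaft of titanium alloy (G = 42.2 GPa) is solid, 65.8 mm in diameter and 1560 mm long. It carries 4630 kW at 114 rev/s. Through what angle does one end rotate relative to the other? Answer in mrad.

130 mrad

ω = 2π·114 = 716.3 rad/s, so T = P/ω = 4630×10³ / 716.3 = 6464 N·m.
J = πd⁴/32 = π(0.0658)⁴/32 = 1.840×10^-6 m⁴.
θ = T·L/(G·J) = 6464 × 1.56 / (42.2×10⁹ × 1.840×10^-6) = 0.1298 rad.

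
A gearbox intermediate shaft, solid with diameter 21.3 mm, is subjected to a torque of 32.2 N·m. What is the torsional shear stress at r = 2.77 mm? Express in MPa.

4.41 MPa

J = πd⁴/32 = π(0.0213)⁴/32 = 2.021×10^-8 m⁴.
Shear stress varies linearly with radius: τ = T·r/J = 32.20 × 0.00277 / 2.021×10^-8 = 4.414×10^6 Pa.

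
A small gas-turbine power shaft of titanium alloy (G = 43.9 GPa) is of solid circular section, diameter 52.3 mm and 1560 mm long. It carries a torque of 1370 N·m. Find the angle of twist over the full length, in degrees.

J = πd⁴/32 = π(0.0523)⁴/32 = 7.345×10^-7 m⁴.
θ = T·L/(G·J) = 1370 × 1.56 / (43.9×10⁹ × 7.345×10^-7) = 0.06628 rad.

3.80°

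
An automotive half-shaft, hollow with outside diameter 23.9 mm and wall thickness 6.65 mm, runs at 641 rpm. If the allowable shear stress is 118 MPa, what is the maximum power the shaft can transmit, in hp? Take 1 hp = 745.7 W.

27.4 hp

J = π(d_o⁴ − d_i⁴)/32 = π(0.0239⁴ − 0.0106⁴)/32 = 3.079×10^-8 m⁴.
T_max = τ_allow·J/r = 1.18×10^8 × 3.079×10^-8 / 0.0119 = 304.1 N·m.
ω = 2π·641/60 = 67.13 rad/s, so P_max = T_max·ω = 2.041×10^4 W.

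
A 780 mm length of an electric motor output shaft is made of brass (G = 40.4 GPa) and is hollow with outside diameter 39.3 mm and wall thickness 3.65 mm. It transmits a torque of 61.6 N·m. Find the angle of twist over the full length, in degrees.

0.519°

J = π(d_o⁴ − d_i⁴)/32 = π(0.0393⁴ − 0.0320⁴)/32 = 1.312×10^-7 m⁴.
θ = T·L/(G·J) = 61.60 × 0.780 / (40.4×10⁹ × 1.312×10^-7) = 9.062×10^-3 rad.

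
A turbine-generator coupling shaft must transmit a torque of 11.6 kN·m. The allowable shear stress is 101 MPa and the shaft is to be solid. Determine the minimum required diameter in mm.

83.6 mm

For a solid shaft τ_max = 16T/(πd³), so d = (16T/(π τ_allow))^(1/3) = (16·11600/(π·1.01×10^8))^(1/3) = 0.08363 m.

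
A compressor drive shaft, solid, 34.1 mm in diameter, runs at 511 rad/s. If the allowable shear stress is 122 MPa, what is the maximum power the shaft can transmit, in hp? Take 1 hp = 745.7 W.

J = πd⁴/32 = π(0.0341)⁴/32 = 1.327×10^-7 m⁴.
T_max = τ_allow·J/r = 1.22×10^8 × 1.327×10^-7 / 0.0170 = 949.8 N·m.
ω = 511 rad/s, so P_max = T_max·ω = 4.854×10^5 W.

651 hp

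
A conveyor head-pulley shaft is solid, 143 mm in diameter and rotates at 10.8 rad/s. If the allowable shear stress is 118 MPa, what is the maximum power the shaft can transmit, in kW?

J = πd⁴/32 = π(0.143)⁴/32 = 4.105×10^-5 m⁴.
T_max = τ_allow·J/r = 1.18×10^8 × 4.105×10^-5 / 0.0715 = 67750 N·m.
ω = 10.8 rad/s, so P_max = T_max·ω = 7.317×10^5 W.

732 kW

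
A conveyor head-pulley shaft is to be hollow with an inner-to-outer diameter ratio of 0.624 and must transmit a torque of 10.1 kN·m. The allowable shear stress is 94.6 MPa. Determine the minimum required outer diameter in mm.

For a hollow shaft with d_i/d_o = 0.624: τ_max = 16T/(π d_o³ (1−k⁴)), so d_o = [16T/(π τ_allow (1−k⁴))]^(1/3) = [16·10100/(π·9.46×10^7·0.8484)]^(1/3) = 0.08622 m.

86.2 mm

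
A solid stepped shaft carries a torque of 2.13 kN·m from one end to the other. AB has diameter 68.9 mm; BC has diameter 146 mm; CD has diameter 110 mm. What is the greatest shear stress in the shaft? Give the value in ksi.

4.81 ksi

Under the same torque, τ_max = 16T/(πd³) is largest where d is smallest — segment AB (d = 68.9 mm).
τ_max = 16·2130/(π·(0.0689)³) = 3.317×10^7 Pa.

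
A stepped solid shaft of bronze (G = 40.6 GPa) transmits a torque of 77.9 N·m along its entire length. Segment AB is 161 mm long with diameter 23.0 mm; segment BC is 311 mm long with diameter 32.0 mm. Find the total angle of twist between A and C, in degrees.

0.976°

J_AB = π(0.0230)⁴/32 = 2.75×10^-8 m⁴; J_BC = π(0.0320)⁴/32 = 1.03×10^-7 m⁴.
θ = (T/G)·Σ L_i/J_i = (77.90/40.6×10⁹)·(0.161/2.75×10^-8 + 0.311/1.03×10^-7) = 0.01704 rad.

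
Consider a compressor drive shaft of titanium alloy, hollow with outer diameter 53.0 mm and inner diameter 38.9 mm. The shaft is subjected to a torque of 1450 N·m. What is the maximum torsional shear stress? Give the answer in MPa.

69.9 MPa

J = π(d_o⁴ − d_i⁴)/32 = π(0.0530⁴ − 0.0389⁴)/32 = 5.498×10^-7 m⁴.
τ_max = T·r/J = 1450 × 0.0265 / 5.498×10^-7 = 6.988×10^7 Pa.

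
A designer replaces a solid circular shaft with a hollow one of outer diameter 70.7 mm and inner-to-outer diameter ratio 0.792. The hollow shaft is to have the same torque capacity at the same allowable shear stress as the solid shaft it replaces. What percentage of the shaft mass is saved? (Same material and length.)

48.0 %

Equal τ_max and T ⇒ the solid shaft needs d_s³ = d_o³(1−k⁴), so d_s = 70.7·(1−0.792⁴)^(1/3) = 59.85 mm.
Area ratio A_h/A_s = d_o²(1−k²)/d_s² = (1−k²)/(1−k⁴)^(2/3) = 0.5202.
Mass saving = 1 − 0.5202 = 48.0 %.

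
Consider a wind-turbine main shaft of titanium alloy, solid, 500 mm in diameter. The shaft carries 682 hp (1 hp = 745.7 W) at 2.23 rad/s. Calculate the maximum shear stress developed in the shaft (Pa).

ω = 2.23 rad/s, so T = P/ω = 682×745.7 / 2.230 = 228100 N·m.
J = πd⁴/32 = π(0.500)⁴/32 = 6.136×10^-3 m⁴.
τ_max = T·r/J = 228100 × 0.250 / 6.136×10^-3 = 9.292×10^6 Pa.

9.29e6 Pa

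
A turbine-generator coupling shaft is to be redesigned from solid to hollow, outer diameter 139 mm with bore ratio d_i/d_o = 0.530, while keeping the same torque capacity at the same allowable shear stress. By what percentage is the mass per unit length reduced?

Equal τ_max and T ⇒ the solid shaft needs d_s³ = d_o³(1−k⁴), so d_s = 139·(1−0.530⁴)^(1/3) = 135.2 mm.
Area ratio A_h/A_s = d_o²(1−k²)/d_s² = (1−k²)/(1−k⁴)^(2/3) = 0.7596.
Mass saving = 1 − 0.7596 = 24.0 %.

24.0 %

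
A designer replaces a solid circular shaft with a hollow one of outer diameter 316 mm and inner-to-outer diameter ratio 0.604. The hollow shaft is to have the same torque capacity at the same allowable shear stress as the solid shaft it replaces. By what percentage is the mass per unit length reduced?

30.1 %

Equal τ_max and T ⇒ the solid shaft needs d_s³ = d_o³(1−k⁴), so d_s = 316·(1−0.604⁴)^(1/3) = 301.3 mm.
Area ratio A_h/A_s = d_o²(1−k²)/d_s² = (1−k²)/(1−k⁴)^(2/3) = 0.6986.
Mass saving = 1 − 0.6986 = 30.1 %.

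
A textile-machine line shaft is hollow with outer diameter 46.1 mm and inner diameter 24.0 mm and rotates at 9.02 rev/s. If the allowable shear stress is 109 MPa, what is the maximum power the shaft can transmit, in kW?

110 kW

J = π(d_o⁴ − d_i⁴)/32 = π(0.0461⁴ − 0.0240⁴)/32 = 4.108×10^-7 m⁴.
T_max = τ_allow·J/r = 1.09×10^8 × 4.108×10^-7 / 0.0231 = 1943 N·m.
ω = 2π·9.02 = 56.67 rad/s, so P_max = T_max·ω = 1.101×10^5 W.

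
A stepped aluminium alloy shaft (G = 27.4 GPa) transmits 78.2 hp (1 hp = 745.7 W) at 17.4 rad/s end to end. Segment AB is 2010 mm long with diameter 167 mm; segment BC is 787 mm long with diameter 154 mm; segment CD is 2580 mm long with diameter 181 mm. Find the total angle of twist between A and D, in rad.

0.00796 rad

ω = 17.4 rad/s, so T = P/ω = 78.2×745.7 / 17.40 = 3351 N·m.
J_AB = π(0.167)⁴/32 = 7.64×10^-5 m⁴; J_BC = π(0.154)⁴/32 = 5.52×10^-5 m⁴; J_CD = π(0.181)⁴/32 = 1.05×10^-4 m⁴.
θ = (T/G)·Σ L_i/J_i = (3351/27.4×10⁹)·(2.01/7.64×10^-5 + 0.787/5.52×10^-5 + 2.58/1.05×10^-4) = 7.958×10^-3 rad.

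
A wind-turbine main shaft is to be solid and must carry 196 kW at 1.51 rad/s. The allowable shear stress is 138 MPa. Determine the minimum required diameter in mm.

ω = 1.51 rad/s, so T = P/ω = 196×10³ / 1.510 = 129800 N·m.
For a solid shaft τ_max = 16T/(πd³), so d = (16T/(π τ_allow))^(1/3) = (16·129800/(π·1.38×10^8))^(1/3) = 0.1686 m.

169 mm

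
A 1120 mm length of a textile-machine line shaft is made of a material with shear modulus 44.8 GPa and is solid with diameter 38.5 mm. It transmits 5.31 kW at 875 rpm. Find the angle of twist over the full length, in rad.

0.00672 rad

ω = 2π·875/60 = 91.63 rad/s, so T = P/ω = 5.31×10³ / 91.63 = 57.95 N·m.
J = πd⁴/32 = π(0.0385)⁴/32 = 2.157×10^-7 m⁴.
θ = T·L/(G·J) = 57.95 × 1.12 / (44.8×10⁹ × 2.157×10^-7) = 6.717×10^-3 rad.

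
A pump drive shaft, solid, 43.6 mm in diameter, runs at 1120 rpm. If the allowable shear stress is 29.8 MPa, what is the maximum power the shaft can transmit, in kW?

J = πd⁴/32 = π(0.0436)⁴/32 = 3.548×10^-7 m⁴.
T_max = τ_allow·J/r = 2.98×10^7 × 3.548×10^-7 / 0.0218 = 485.0 N·m.
ω = 2π·1120/60 = 117.3 rad/s, so P_max = T_max·ω = 5.688×10^4 W.

56.9 kW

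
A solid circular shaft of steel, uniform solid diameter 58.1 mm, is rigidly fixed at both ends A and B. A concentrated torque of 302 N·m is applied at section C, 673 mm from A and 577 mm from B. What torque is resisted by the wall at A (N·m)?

139 N·m

With uniform GJ and both ends fixed, compatibility θ_AC = θ_CB gives T_A·a = T_B·b, together with T_A + T_B = T₀.
T_A = T₀·b/(a+b) = 302.0·577/1250 = 139.4 N·m; T_B = 162.6 N·m.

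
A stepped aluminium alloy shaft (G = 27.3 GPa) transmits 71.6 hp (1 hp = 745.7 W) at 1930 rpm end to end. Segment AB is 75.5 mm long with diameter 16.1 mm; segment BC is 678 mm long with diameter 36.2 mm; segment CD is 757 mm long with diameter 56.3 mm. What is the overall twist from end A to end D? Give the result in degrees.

9.00°

ω = 2π·1930/60 = 202.1 rad/s, so T = P/ω = 71.6×745.7 / 202.1 = 264.2 N·m.
J_AB = π(0.0161)⁴/32 = 6.60×10^-9 m⁴; J_BC = π(0.0362)⁴/32 = 1.69×10^-7 m⁴; J_CD = π(0.0563)⁴/32 = 9.86×10^-7 m⁴.
θ = (T/G)·Σ L_i/J_i = (264.2/27.3×10⁹)·(0.0755/6.60×10^-9 + 0.678/1.69×10^-7 + 0.757/9.86×10^-7) = 0.1571 rad.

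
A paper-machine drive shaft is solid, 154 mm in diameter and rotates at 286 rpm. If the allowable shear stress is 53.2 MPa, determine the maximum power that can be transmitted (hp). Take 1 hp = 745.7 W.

J = πd⁴/32 = π(0.154)⁴/32 = 5.522×10^-5 m⁴.
T_max = τ_allow·J/r = 5.32×10^7 × 5.522×10^-5 / 0.0770 = 38150 N·m.
ω = 2π·286/60 = 29.95 rad/s, so P_max = T_max·ω = 1.143×10^6 W.

1530 hp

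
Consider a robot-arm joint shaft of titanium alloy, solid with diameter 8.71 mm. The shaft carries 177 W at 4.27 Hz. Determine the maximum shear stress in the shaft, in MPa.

50.8 MPa

ω = 2π·4.27 = 26.83 rad/s, so T = P/ω = 177 / 26.83 = 6.597 N·m.
J = πd⁴/32 = π(0.00871)⁴/32 = 5.650×10^-10 m⁴.
τ_max = T·r/J = 6.597 × 0.00436 / 5.650×10^-10 = 5.085×10^7 Pa.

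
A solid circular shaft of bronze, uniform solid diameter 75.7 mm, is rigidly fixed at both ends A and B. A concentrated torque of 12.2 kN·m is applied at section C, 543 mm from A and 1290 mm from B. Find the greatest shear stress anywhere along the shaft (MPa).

101 MPa

With uniform GJ and both ends fixed, compatibility θ_AC = θ_CB gives T_A·a = T_B·b, together with T_A + T_B = T₀.
T_A = T₀·b/(a+b) = 12200·1290/1833 = 8586 N·m; T_B = 3614 N·m.
τ in each portion: τ_AC = 1.01×10^8 Pa, τ_CB = 4.24×10^7 Pa; maximum is in AC.
τ_max = T_AC·r/J = 8586·0.0379/3.22×10^-6 = 1.008×10^8 Pa.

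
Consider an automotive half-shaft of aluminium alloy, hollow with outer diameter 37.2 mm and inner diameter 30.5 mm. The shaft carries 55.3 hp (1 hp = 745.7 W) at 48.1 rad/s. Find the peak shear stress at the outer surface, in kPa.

155000 kPa

ω = 48.1 rad/s, so T = P/ω = 55.3×745.7 / 48.10 = 857.3 N·m.
J = π(d_o⁴ − d_i⁴)/32 = π(0.0372⁴ − 0.0305⁴)/32 = 1.030×10^-7 m⁴.
τ_max = T·r/J = 857.3 × 0.0186 / 1.030×10^-7 = 1.547×10^8 Pa.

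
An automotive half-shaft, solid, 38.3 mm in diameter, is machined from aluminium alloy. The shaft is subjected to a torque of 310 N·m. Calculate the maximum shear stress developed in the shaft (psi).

J = πd⁴/32 = π(0.0383)⁴/32 = 2.112×10^-7 m⁴.
τ_max = T·r/J = 310.0 × 0.0191 / 2.112×10^-7 = 2.810×10^7 Pa.

4080 psi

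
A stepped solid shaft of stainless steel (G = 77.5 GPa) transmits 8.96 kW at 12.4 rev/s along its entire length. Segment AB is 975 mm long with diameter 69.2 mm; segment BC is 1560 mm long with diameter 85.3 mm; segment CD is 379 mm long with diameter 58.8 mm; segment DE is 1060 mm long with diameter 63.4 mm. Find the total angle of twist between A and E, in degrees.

0.147°

ω = 2π·12.4 = 77.91 rad/s, so T = P/ω = 8.96×10³ / 77.91 = 115.0 N·m.
J_AB = π(0.0692)⁴/32 = 2.25×10^-6 m⁴; J_BC = π(0.0853)⁴/32 = 5.20×10^-6 m⁴; J_CD = π(0.0588)⁴/32 = 1.17×10^-6 m⁴; J_DE = π(0.0634)⁴/32 = 1.59×10^-6 m⁴.
θ = (T/G)·Σ L_i/J_i = (115.0/77.5×10⁹)·(0.975/2.25×10^-6 + 1.56/5.20×10^-6 + 0.379/1.17×10^-6 + 1.06/1.59×10^-6) = 2.559×10^-3 rad.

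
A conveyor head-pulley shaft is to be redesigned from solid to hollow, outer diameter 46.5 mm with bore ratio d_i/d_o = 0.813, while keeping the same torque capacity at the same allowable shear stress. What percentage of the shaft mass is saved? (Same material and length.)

50.3 %

Equal τ_max and T ⇒ the solid shaft needs d_s³ = d_o³(1−k⁴), so d_s = 46.5·(1−0.813⁴)^(1/3) = 38.40 mm.
Area ratio A_h/A_s = d_o²(1−k²)/d_s² = (1−k²)/(1−k⁴)^(2/3) = 0.4972.
Mass saving = 1 − 0.4972 = 50.3 %.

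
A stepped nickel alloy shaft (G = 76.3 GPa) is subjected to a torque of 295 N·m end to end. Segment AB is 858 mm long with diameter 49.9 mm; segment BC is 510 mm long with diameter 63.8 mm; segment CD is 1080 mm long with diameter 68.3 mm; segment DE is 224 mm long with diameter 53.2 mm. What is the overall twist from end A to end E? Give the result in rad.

0.00972 rad

J_AB = π(0.0499)⁴/32 = 6.09×10^-7 m⁴; J_BC = π(0.0638)⁴/32 = 1.63×10^-6 m⁴; J_CD = π(0.0683)⁴/32 = 2.14×10^-6 m⁴; J_DE = π(0.0532)⁴/32 = 7.86×10^-7 m⁴.
θ = (T/G)·Σ L_i/J_i = (295.0/76.3×10⁹)·(0.858/6.09×10^-7 + 0.510/1.63×10^-6 + 1.08/2.14×10^-6 + 0.224/7.86×10^-7) = 9.718×10^-3 rad.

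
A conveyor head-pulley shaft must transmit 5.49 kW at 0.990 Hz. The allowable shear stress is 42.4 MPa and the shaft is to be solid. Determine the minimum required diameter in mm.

47.3 mm

ω = 2π·0.990 = 6.220 rad/s, so T = P/ω = 5.49×10³ / 6.220 = 882.6 N·m.
For a solid shaft τ_max = 16T/(πd³), so d = (16T/(π τ_allow))^(1/3) = (16·882.6/(π·4.24×10^7))^(1/3) = 0.04733 m.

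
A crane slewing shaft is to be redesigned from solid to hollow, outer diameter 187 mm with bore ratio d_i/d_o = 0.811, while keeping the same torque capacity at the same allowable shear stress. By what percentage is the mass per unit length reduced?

Equal τ_max and T ⇒ the solid shaft needs d_s³ = d_o³(1−k⁴), so d_s = 187·(1−0.811⁴)^(1/3) = 154.8 mm.
Area ratio A_h/A_s = d_o²(1−k²)/d_s² = (1−k²)/(1−k⁴)^(2/3) = 0.4994.
Mass saving = 1 − 0.4994 = 50.1 %.

50.1 %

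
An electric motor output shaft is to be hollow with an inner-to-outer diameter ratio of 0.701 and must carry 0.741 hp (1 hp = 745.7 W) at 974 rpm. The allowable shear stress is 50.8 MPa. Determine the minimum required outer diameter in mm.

ω = 2π·974/60 = 102.0 rad/s, so T = P/ω = 0.741×745.7 / 102.0 = 5.417 N·m.
For a hollow shaft with d_i/d_o = 0.701: τ_max = 16T/(π d_o³ (1−k⁴)), so d_o = [16T/(π τ_allow (1−k⁴))]^(1/3) = [16·5.417/(π·5.08×10^7·0.7585)]^(1/3) = 0.008946 m.

8.95 mm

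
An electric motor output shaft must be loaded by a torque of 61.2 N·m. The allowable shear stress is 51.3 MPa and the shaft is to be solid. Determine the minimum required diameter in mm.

For a solid shaft τ_max = 16T/(πd³), so d = (16T/(π τ_allow))^(1/3) = (16·61.20/(π·5.13×10^7))^(1/3) = 0.01825 m.

18.2 mm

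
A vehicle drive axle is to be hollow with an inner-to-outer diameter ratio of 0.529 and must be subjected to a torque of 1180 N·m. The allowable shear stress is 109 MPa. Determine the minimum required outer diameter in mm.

For a hollow shaft with d_i/d_o = 0.529: τ_max = 16T/(π d_o³ (1−k⁴)), so d_o = [16T/(π τ_allow (1−k⁴))]^(1/3) = [16·1180/(π·1.09×10^8·0.9217)]^(1/3) = 0.03911 m.

39.1 mm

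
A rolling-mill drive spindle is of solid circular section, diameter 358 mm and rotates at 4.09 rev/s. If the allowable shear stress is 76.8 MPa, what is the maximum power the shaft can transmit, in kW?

17800 kW

J = πd⁴/32 = π(0.358)⁴/32 = 1.613×10^-3 m⁴.
T_max = τ_allow·J/r = 7.68×10^7 × 1.613×10^-3 / 0.179 = 691900 N·m.
ω = 2π·4.09 = 25.70 rad/s, so P_max = T_max·ω = 1.778×10^7 W.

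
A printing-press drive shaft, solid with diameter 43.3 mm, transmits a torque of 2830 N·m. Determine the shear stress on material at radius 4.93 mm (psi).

5860 psi

J = πd⁴/32 = π(0.0433)⁴/32 = 3.451×10^-7 m⁴.
Shear stress varies linearly with radius: τ = T·r/J = 2830 × 0.00493 / 3.451×10^-7 = 4.043×10^7 Pa.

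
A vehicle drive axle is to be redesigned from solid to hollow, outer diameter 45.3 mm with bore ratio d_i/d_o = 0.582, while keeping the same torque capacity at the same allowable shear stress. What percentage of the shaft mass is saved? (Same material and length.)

28.3 %

Equal τ_max and T ⇒ the solid shaft needs d_s³ = d_o³(1−k⁴), so d_s = 45.3·(1−0.582⁴)^(1/3) = 43.50 mm.
Area ratio A_h/A_s = d_o²(1−k²)/d_s² = (1−k²)/(1−k⁴)^(2/3) = 0.7172.
Mass saving = 1 − 0.7172 = 28.3 %.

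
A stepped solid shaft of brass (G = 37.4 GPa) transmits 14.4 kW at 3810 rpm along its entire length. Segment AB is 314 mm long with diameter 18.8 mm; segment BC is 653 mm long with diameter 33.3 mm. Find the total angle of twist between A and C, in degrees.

ω = 2π·3810/60 = 399.0 rad/s, so T = P/ω = 14.4×10³ / 399.0 = 36.09 N·m.
J_AB = π(0.0188)⁴/32 = 1.23×10^-8 m⁴; J_BC = π(0.0333)⁴/32 = 1.21×10^-7 m⁴.
θ = (T/G)·Σ L_i/J_i = (36.09/37.4×10⁹)·(0.314/1.23×10^-8 + 0.653/1.21×10^-7) = 0.02993 rad.

1.71°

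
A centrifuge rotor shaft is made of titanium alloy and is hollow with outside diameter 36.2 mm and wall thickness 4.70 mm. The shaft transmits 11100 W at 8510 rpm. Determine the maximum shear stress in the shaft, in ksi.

0.277 ksi

ω = 2π·8510/60 = 891.2 rad/s, so T = P/ω = 11100 / 891.2 = 12.46 N·m.
J = π(d_o⁴ − d_i⁴)/32 = π(0.0362⁴ − 0.0268⁴)/32 = 1.179×10^-7 m⁴.
τ_max = T·r/J = 12.46 × 0.0181 / 1.179×10^-7 = 1.911×10^6 Pa.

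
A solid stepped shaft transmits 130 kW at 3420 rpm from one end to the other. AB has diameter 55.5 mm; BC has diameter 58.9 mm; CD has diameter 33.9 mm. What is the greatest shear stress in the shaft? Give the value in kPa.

47500 kPa

ω = 2π·3420/60 = 358.1 rad/s, so T = P/ω = 130×10³ / 358.1 = 363.0 N·m.
Under the same torque, τ_max = 16T/(πd³) is largest where d is smallest — segment CD (d = 33.9 mm).
τ_max = 16·363.0/(π·(0.0339)³) = 4.745×10^7 Pa.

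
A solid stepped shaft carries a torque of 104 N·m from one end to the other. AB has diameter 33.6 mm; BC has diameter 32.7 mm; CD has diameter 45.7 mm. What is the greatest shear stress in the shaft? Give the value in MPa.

Under the same torque, τ_max = 16T/(πd³) is largest where d is smallest — segment BC (d = 32.7 mm).
τ_max = 16·104.0/(π·(0.0327)³) = 1.515×10^7 Pa.

15.1 MPa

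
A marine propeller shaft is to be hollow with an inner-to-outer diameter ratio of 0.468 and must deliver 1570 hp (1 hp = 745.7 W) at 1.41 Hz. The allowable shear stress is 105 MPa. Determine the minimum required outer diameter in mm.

ω = 2π·1.41 = 8.859 rad/s, so T = P/ω = 1570×745.7 / 8.859 = 132100 N·m.
For a hollow shaft with d_i/d_o = 0.468: τ_max = 16T/(π d_o³ (1−k⁴)), so d_o = [16T/(π τ_allow (1−k⁴))]^(1/3) = [16·132100/(π·1.05×10^8·0.9520)]^(1/3) = 0.1888 m.

189 mm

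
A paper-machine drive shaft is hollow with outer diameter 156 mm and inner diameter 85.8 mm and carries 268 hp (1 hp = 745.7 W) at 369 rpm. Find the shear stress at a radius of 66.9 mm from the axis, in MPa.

6.55 MPa

ω = 2π·369/60 = 38.64 rad/s, so T = P/ω = 268×745.7 / 38.64 = 5172 N·m.
J = π(d_o⁴ − d_i⁴)/32 = π(0.156⁴ − 0.0858⁴)/32 = 5.282×10^-5 m⁴.
Shear stress varies linearly with radius: τ = T·r/J = 5172 × 0.0669 / 5.282×10^-5 = 6.550×10^6 Pa.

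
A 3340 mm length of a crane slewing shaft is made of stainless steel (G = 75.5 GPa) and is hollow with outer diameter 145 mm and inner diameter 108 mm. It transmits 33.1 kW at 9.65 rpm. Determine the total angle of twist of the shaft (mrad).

ω = 2π·9.65/60 = 1.011 rad/s, so T = P/ω = 33.1×10³ / 1.011 = 32750 N·m.
J = π(d_o⁴ − d_i⁴)/32 = π(0.145⁴ − 0.108⁴)/32 = 3.004×10^-5 m⁴.
θ = T·L/(G·J) = 32750 × 3.34 / (75.5×10⁹ × 3.004×10^-5) = 0.04823 rad.

48.2 mrad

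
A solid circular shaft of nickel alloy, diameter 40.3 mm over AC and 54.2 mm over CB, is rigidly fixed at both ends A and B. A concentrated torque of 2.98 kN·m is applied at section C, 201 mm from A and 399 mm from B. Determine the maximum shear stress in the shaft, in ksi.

Compatibility: T_A·a/J_AC = T_B·b/J_CB with T_A + T_B = T₀.
J_AC = 2.59×10^-7 m⁴, J_CB = 8.47×10^-7 m⁴, so T_A = T₀·(J_AC/a)/((J_AC/a)+(J_CB/b)) = 1125 N·m, T_B = 1855 N·m.
τ in each portion: τ_AC = 8.76×10^7 Pa, τ_CB = 5.93×10^7 Pa; maximum is in AC.
τ_max = T_AC·r/J = 1125·0.0201/2.59×10^-7 = 8.756×10^7 Pa.

12.7 ksi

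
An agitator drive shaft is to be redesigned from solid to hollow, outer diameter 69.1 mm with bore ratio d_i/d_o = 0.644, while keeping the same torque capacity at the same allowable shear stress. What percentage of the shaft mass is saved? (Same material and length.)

33.6 %

Equal τ_max and T ⇒ the solid shaft needs d_s³ = d_o³(1−k⁴), so d_s = 69.1·(1−0.644⁴)^(1/3) = 64.89 mm.
Area ratio A_h/A_s = d_o²(1−k²)/d_s² = (1−k²)/(1−k⁴)^(2/3) = 0.6637.
Mass saving = 1 − 0.6637 = 33.6 %.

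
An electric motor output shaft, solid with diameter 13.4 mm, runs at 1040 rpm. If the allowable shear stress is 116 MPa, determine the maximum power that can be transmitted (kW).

5.97 kW

J = πd⁴/32 = π(0.0134)⁴/32 = 3.165×10^-9 m⁴.
T_max = τ_allow·J/r = 1.16×10^8 × 3.165×10^-9 / 0.00670 = 54.80 N·m.
ω = 2π·1040/60 = 108.9 rad/s, so P_max = T_max·ω = 5968 W.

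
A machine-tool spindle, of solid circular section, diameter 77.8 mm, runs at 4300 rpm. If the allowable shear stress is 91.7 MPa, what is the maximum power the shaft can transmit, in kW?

J = πd⁴/32 = π(0.0778)⁴/32 = 3.597×10^-6 m⁴.
T_max = τ_allow·J/r = 9.17×10^7 × 3.597×10^-6 / 0.0389 = 8479 N·m.
ω = 2π·4300/60 = 450.3 rad/s, so P_max = T_max·ω = 3.818×10^6 W.

3820 kW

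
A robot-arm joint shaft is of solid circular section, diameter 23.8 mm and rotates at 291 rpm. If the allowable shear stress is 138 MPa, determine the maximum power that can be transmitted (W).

J = πd⁴/32 = π(0.0238)⁴/32 = 3.150×10^-8 m⁴.
T_max = τ_allow·J/r = 1.38×10^8 × 3.150×10^-8 / 0.0119 = 365.3 N·m.
ω = 2π·291/60 = 30.47 rad/s, so P_max = T_max·ω = 1.113×10^4 W.

11100 W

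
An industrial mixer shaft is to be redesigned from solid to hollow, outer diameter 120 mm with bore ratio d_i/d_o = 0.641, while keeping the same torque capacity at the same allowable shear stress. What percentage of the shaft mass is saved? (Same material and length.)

Equal τ_max and T ⇒ the solid shaft needs d_s³ = d_o³(1−k⁴), so d_s = 120·(1−0.641⁴)^(1/3) = 112.8 mm.
Area ratio A_h/A_s = d_o²(1−k²)/d_s² = (1−k²)/(1−k⁴)^(2/3) = 0.6664.
Mass saving = 1 − 0.6664 = 33.4 %.

33.4 %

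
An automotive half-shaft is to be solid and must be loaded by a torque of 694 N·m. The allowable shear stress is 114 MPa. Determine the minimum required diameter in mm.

31.4 mm

For a solid shaft τ_max = 16T/(πd³), so d = (16T/(π τ_allow))^(1/3) = (16·694.0/(π·1.14×10^8))^(1/3) = 0.03142 m.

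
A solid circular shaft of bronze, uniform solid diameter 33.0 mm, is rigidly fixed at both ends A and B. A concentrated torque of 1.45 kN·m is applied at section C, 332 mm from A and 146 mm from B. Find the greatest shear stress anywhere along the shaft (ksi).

With uniform GJ and both ends fixed, compatibility θ_AC = θ_CB gives T_A·a = T_B·b, together with T_A + T_B = T₀.
T_A = T₀·b/(a+b) = 1450·146/478.0 = 442.9 N·m; T_B = 1007 N·m.
τ in each portion: τ_AC = 6.28×10^7 Pa, τ_CB = 1.43×10^8 Pa; maximum is in CB.
τ_max = T_CB·r/J = 1007·0.0165/1.16×10^-7 = 1.427×10^8 Pa.

20.7 ksi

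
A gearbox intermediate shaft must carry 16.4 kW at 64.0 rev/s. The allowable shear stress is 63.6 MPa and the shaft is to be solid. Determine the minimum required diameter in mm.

14.8 mm

ω = 2π·64.0 = 402.1 rad/s, so T = P/ω = 16.4×10³ / 402.1 = 40.78 N·m.
For a solid shaft τ_max = 16T/(πd³), so d = (16T/(π τ_allow))^(1/3) = (16·40.78/(π·6.36×10^7))^(1/3) = 0.01484 m.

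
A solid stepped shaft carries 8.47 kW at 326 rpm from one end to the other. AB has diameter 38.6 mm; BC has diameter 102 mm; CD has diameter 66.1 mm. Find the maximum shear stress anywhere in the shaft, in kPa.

22000 kPa

ω = 2π·326/60 = 34.14 rad/s, so T = P/ω = 8.47×10³ / 34.14 = 248.1 N·m.
Under the same torque, τ_max = 16T/(πd³) is largest where d is smallest — segment AB (d = 38.6 mm).
τ_max = 16·248.1/(π·(0.0386)³) = 2.197×10^7 Pa.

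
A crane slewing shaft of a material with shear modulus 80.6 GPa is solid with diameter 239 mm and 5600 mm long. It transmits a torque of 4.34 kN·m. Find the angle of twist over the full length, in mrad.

J = πd⁴/32 = π(0.239)⁴/32 = 3.203×10^-4 m⁴.
θ = T·L/(G·J) = 4340 × 5.60 / (80.6×10⁹ × 3.203×10^-4) = 9.414×10^-4 rad.

0.941 mrad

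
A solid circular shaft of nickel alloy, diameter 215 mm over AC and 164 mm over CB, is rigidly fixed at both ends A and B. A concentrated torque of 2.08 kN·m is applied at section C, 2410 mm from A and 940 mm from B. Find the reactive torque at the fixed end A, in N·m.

Compatibility: T_A·a/J_AC = T_B·b/J_CB with T_A + T_B = T₀.
J_AC = 2.10×10^-4 m⁴, J_CB = 7.10×10^-5 m⁴, so T_A = T₀·(J_AC/a)/((J_AC/a)+(J_CB/b)) = 1114 N·m, T_B = 966.5 N·m.

1110 N·m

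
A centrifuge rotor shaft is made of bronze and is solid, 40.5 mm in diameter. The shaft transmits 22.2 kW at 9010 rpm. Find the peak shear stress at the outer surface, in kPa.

1800 kPa

ω = 2π·9010/60 = 943.5 rad/s, so T = P/ω = 22.2×10³ / 943.5 = 23.53 N·m.
J = πd⁴/32 = π(0.0405)⁴/32 = 2.641×10^-7 m⁴.
τ_max = T·r/J = 23.53 × 0.0203 / 2.641×10^-7 = 1.804×10^6 Pa.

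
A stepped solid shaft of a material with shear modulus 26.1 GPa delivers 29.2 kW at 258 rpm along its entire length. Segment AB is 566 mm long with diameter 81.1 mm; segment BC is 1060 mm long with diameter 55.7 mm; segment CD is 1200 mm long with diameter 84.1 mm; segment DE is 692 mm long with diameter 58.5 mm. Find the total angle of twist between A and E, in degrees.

ω = 2π·258/60 = 27.02 rad/s, so T = P/ω = 29.2×10³ / 27.02 = 1081 N·m.
J_AB = π(0.0811)⁴/32 = 4.25×10^-6 m⁴; J_BC = π(0.0557)⁴/32 = 9.45×10^-7 m⁴; J_CD = π(0.0841)⁴/32 = 4.91×10^-6 m⁴; J_DE = π(0.0585)⁴/32 = 1.15×10^-6 m⁴.
θ = (T/G)·Σ L_i/J_i = (1081/26.1×10⁹)·(0.566/4.25×10^-6 + 1.06/9.45×10^-7 + 1.20/4.91×10^-6 + 0.692/1.15×10^-6) = 0.08701 rad.

4.99°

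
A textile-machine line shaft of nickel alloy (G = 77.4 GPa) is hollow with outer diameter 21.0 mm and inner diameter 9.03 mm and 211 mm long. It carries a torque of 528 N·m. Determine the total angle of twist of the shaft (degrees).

4.47°

J = π(d_o⁴ − d_i⁴)/32 = π(0.0210⁴ − 0.00903⁴)/32 = 1.844×10^-8 m⁴.
θ = T·L/(G·J) = 528.0 × 0.211 / (77.4×10⁹ × 1.844×10^-8) = 0.07806 rad.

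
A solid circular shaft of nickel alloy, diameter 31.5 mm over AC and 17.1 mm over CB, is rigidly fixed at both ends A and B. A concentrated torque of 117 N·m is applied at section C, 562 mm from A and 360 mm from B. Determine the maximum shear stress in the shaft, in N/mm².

Compatibility: T_A·a/J_AC = T_B·b/J_CB with T_A + T_B = T₀.
J_AC = 9.67×10^-8 m⁴, J_CB = 8.39×10^-9 m⁴, so T_A = T₀·(J_AC/a)/((J_AC/a)+(J_CB/b)) = 103.0 N·m, T_B = 13.97 N·m.
τ in each portion: τ_AC = 1.68×10^7 Pa, τ_CB = 1.42×10^7 Pa; maximum is in AC.
τ_max = T_AC·r/J = 103.0·0.0158/9.67×10^-8 = 1.679×10^7 Pa.

16.8 N/mm²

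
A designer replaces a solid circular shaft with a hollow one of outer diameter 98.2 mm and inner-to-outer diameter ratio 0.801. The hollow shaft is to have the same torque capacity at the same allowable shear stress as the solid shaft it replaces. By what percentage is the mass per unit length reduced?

Equal τ_max and T ⇒ the solid shaft needs d_s³ = d_o³(1−k⁴), so d_s = 98.2·(1−0.801⁴)^(1/3) = 82.29 mm.
Area ratio A_h/A_s = d_o²(1−k²)/d_s² = (1−k²)/(1−k⁴)^(2/3) = 0.5104.
Mass saving = 1 − 0.5104 = 49.0 %.

49.0 %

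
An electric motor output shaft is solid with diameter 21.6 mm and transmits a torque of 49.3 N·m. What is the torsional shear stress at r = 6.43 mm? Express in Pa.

1.48e7 Pa

J = πd⁴/32 = π(0.0216)⁴/32 = 2.137×10^-8 m⁴.
Shear stress varies linearly with radius: τ = T·r/J = 49.30 × 0.00643 / 2.137×10^-8 = 1.483×10^7 Pa.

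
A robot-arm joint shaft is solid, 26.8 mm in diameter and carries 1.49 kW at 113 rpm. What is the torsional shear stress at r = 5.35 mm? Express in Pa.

1.33e7 Pa

ω = 2π·113/60 = 11.83 rad/s, so T = P/ω = 1.49×10³ / 11.83 = 125.9 N·m.
J = πd⁴/32 = π(0.0268)⁴/32 = 5.065×10^-8 m⁴.
Shear stress varies linearly with radius: τ = T·r/J = 125.9 × 0.00535 / 5.065×10^-8 = 1.330×10^7 Pa.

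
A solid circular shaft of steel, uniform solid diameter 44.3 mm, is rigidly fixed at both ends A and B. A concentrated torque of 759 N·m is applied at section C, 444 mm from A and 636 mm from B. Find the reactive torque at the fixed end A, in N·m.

447 N·m

With uniform GJ and both ends fixed, compatibility θ_AC = θ_CB gives T_A·a = T_B·b, together with T_A + T_B = T₀.
T_A = T₀·b/(a+b) = 759.0·636/1080 = 447.0 N·m; T_B = 312.0 N·m.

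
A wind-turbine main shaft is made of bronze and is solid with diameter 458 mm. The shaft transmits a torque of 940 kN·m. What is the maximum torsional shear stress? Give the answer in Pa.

4.98e7 Pa

J = πd⁴/32 = π(0.458)⁴/32 = 4.320×10^-3 m⁴.
τ_max = T·r/J = 940000 × 0.229 / 4.320×10^-3 = 4.983×10^7 Pa.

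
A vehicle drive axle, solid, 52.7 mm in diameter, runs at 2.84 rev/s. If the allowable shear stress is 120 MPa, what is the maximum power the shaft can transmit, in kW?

61.5 kW

J = πd⁴/32 = π(0.0527)⁴/32 = 7.573×10^-7 m⁴.
T_max = τ_allow·J/r = 1.20×10^8 × 7.573×10^-7 / 0.0264 = 3449 N·m.
ω = 2π·2.84 = 17.84 rad/s, so P_max = T_max·ω = 6.154×10^4 W.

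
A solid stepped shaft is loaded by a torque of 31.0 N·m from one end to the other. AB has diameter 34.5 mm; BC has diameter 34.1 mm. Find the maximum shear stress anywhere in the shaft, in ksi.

0.577 ksi

Under the same torque, τ_max = 16T/(πd³) is largest where d is smallest — segment BC (d = 34.1 mm).
τ_max = 16·31.00/(π·(0.0341)³) = 3.982×10^6 Pa.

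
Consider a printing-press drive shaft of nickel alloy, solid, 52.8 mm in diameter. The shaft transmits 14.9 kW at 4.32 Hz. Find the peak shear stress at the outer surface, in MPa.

ω = 2π·4.32 = 27.14 rad/s, so T = P/ω = 14.9×10³ / 27.14 = 548.9 N·m.
J = πd⁴/32 = π(0.0528)⁴/32 = 7.630×10^-7 m⁴.
τ_max = T·r/J = 548.9 × 0.0264 / 7.630×10^-7 = 1.899×10^7 Pa.

19.0 MPa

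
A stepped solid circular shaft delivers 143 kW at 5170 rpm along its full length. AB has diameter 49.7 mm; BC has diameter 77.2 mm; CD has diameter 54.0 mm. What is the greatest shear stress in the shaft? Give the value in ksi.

ω = 2π·5170/60 = 541.4 rad/s, so T = P/ω = 143×10³ / 541.4 = 264.1 N·m.
Under the same torque, τ_max = 16T/(πd³) is largest where d is smallest — segment AB (d = 49.7 mm).
τ_max = 16·264.1/(π·(0.0497)³) = 1.096×10^7 Pa.

1.59 ksi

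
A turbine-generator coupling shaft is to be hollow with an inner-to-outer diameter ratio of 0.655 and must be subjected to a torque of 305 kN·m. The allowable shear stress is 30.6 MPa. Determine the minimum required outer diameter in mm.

For a hollow shaft with d_i/d_o = 0.655: τ_max = 16T/(π d_o³ (1−k⁴)), so d_o = [16T/(π τ_allow (1−k⁴))]^(1/3) = [16·305000/(π·3.06×10^7·0.8159)]^(1/3) = 0.3962 m.

396 mm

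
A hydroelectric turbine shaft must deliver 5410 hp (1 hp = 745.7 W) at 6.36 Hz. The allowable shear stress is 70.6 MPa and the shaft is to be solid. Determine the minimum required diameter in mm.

194 mm

ω = 2π·6.36 = 39.96 rad/s, so T = P/ω = 5410×745.7 / 39.96 = 101000 N·m.
For a solid shaft τ_max = 16T/(πd³), so d = (16T/(π τ_allow))^(1/3) = (16·101000/(π·7.06×10^7))^(1/3) = 0.1938 m.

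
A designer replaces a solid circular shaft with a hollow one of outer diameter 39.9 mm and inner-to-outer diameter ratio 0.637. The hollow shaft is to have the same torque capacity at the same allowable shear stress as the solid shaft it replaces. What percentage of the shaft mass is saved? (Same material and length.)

Equal τ_max and T ⇒ the solid shaft needs d_s³ = d_o³(1−k⁴), so d_s = 39.9·(1−0.637⁴)^(1/3) = 37.58 mm.
Area ratio A_h/A_s = d_o²(1−k²)/d_s² = (1−k²)/(1−k⁴)^(2/3) = 0.6700.
Mass saving = 1 − 0.6700 = 33.0 %.

33.0 %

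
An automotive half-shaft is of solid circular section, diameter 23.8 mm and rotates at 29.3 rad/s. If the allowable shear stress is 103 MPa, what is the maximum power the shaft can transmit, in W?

J = πd⁴/32 = π(0.0238)⁴/32 = 3.150×10^-8 m⁴.
T_max = τ_allow·J/r = 1.03×10^8 × 3.150×10^-8 / 0.0119 = 272.6 N·m.
ω = 29.3 rad/s, so P_max = T_max·ω = 7989 W.

7990 W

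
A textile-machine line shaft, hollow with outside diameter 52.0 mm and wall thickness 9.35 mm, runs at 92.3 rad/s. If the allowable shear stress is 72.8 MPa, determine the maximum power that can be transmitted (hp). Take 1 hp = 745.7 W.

J = π(d_o⁴ − d_i⁴)/32 = π(0.0520⁴ − 0.0333⁴)/32 = 5.971×10^-7 m⁴.
T_max = τ_allow·J/r = 7.28×10^7 × 5.971×10^-7 / 0.0260 = 1672 N·m.
ω = 92.3 rad/s, so P_max = T_max·ω = 1.543×10^5 W.

207 hp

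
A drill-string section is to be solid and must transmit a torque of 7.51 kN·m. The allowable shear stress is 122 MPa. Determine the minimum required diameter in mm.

67.9 mm

For a solid shaft τ_max = 16T/(πd³), so d = (16T/(π τ_allow))^(1/3) = (16·7510/(π·1.22×10^8))^(1/3) = 0.06793 m.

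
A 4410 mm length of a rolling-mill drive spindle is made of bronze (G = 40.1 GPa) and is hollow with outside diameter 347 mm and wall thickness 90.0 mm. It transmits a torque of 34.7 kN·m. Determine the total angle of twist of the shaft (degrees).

0.162°

J = π(d_o⁴ − d_i⁴)/32 = π(0.347⁴ − 0.167⁴)/32 = 1.347×10^-3 m⁴.
θ = T·L/(G·J) = 34700 × 4.41 / (40.1×10⁹ × 1.347×10^-3) = 2.833×10^-3 rad.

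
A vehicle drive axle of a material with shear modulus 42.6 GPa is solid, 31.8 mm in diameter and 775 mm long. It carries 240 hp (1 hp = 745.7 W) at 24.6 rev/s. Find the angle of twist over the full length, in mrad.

ω = 2π·24.6 = 154.6 rad/s, so T = P/ω = 240×745.7 / 154.6 = 1158 N·m.
J = πd⁴/32 = π(0.0318)⁴/32 = 1.004×10^-7 m⁴.
θ = T·L/(G·J) = 1158 × 0.775 / (42.6×10⁹ × 1.004×10^-7) = 0.2098 rad.

210 mrad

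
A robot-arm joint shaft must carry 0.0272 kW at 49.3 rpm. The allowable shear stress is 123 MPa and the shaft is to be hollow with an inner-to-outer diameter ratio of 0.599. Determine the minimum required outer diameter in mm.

ω = 2π·49.3/60 = 5.163 rad/s, so T = P/ω = 0.0272×10³ / 5.163 = 5.269 N·m.
For a hollow shaft with d_i/d_o = 0.599: τ_max = 16T/(π d_o³ (1−k⁴)), so d_o = [16T/(π τ_allow (1−k⁴))]^(1/3) = [16·5.269/(π·1.23×10^8·0.8713)]^(1/3) = 0.006303 m.

6.30 mm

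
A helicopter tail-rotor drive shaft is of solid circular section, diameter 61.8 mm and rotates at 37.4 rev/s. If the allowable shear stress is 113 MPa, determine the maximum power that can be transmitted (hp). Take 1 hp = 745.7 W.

J = πd⁴/32 = π(0.0618)⁴/32 = 1.432×10^-6 m⁴.
T_max = τ_allow·J/r = 1.13×10^8 × 1.432×10^-6 / 0.0309 = 5237 N·m.
ω = 2π·37.4 = 235.0 rad/s, so P_max = T_max·ω = 1.231×10^6 W.

1650 hp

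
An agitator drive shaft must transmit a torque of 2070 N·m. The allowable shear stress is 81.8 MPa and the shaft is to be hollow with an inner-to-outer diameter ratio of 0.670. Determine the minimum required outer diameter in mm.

54.4 mm

For a hollow shaft with d_i/d_o = 0.670: τ_max = 16T/(π d_o³ (1−k⁴)), so d_o = [16T/(π τ_allow (1−k⁴))]^(1/3) = [16·2070/(π·8.18×10^7·0.7985)]^(1/3) = 0.05445 m.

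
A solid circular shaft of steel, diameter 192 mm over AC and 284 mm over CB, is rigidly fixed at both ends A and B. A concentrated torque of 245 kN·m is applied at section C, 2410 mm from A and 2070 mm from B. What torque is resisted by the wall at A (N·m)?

Compatibility: T_A·a/J_AC = T_B·b/J_CB with T_A + T_B = T₀.
J_AC = 1.33×10^-4 m⁴, J_CB = 6.39×10^-4 m⁴, so T_A = T₀·(J_AC/a)/((J_AC/a)+(J_CB/b)) = 37270 N·m, T_B = 207700 N·m.

37300 N·m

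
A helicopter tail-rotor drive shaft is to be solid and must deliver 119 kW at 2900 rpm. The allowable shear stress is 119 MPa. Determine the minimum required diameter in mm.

25.6 mm

ω = 2π·2900/60 = 303.7 rad/s, so T = P/ω = 119×10³ / 303.7 = 391.9 N·m.
For a solid shaft τ_max = 16T/(πd³), so d = (16T/(π τ_allow))^(1/3) = (16·391.9/(π·1.19×10^8))^(1/3) = 0.02560 m.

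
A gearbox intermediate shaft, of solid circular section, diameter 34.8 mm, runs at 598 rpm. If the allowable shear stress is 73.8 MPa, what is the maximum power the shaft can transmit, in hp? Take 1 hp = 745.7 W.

J = πd⁴/32 = π(0.0348)⁴/32 = 1.440×10^-7 m⁴.
T_max = τ_allow·J/r = 7.38×10^7 × 1.440×10^-7 / 0.0174 = 610.7 N·m.
ω = 2π·598/60 = 62.62 rad/s, so P_max = T_max·ω = 3.824×10^4 W.

51.3 hp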